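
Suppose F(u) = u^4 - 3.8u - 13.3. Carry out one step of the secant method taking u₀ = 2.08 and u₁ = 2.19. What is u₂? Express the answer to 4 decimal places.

2.1507

F(2.08) = -2.486263, F(2.19) = 1.380575
u₂ = 2.190000 − 1.380575·(2.190000 − 2.080000) / (1.380575 − (-2.486263)) = 2.190000 − (0.151863)/(3.866838) = 2.150727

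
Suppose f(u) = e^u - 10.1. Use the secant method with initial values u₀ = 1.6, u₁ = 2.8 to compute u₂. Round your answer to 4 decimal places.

2.1375

f(1.6) = -5.146968, f(2.8) = 6.344647
u₂ = 2.800000 − 6.344647·(2.800000 − 1.600000) / (6.344647 − (-5.146968)) = 2.800000 − (7.613576)/(11.491614) = 2.137467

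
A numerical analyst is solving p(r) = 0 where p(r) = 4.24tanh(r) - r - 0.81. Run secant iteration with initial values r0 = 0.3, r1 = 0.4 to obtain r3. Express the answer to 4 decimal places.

p(0.3) = 0.125165, p(0.4) = 0.400984
r2 = 0.400000 − 0.400984·(0.400000 − 0.300000) / (0.400984 − 0.125165) = 0.400000 − (0.040098)/(0.275818) = 0.254620
p(0.254620) = -0.007771
r3 = 0.254620 − (-0.007771)·(0.254620 − 0.400000) / (-0.007771 − 0.400984) = 0.254620 − (0.001130)/(-0.408755) = 0.257384

0.2574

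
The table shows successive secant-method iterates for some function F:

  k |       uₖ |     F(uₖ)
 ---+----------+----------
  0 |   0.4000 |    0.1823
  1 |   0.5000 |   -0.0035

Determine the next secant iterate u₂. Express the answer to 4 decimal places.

0.4981

u₂ = 0.5000 − (-0.0035)·(0.5000 − 0.4000) / (-0.0035 − 0.1823)
   = 0.5000 − (-0.000350)/(-0.185800) = 0.498116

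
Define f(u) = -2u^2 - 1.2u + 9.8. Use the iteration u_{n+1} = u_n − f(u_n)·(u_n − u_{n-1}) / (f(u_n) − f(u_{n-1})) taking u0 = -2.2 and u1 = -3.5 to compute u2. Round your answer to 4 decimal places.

-2.4706

f(-2.2) = 2.760000, f(-3.5) = -10.500000
u2 = -3.500000 − (-10.500000)·(-3.500000 − (-2.200000)) / (-10.500000 − 2.760000) = -3.500000 − (13.650000)/(-13.260000) = -2.470588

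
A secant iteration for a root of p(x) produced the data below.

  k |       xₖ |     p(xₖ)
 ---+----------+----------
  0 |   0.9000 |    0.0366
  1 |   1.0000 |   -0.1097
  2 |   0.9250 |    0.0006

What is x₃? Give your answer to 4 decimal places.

x₃ = 0.9250 − 0.0006·(0.9250 − 1.0000) / (0.0006 − (-0.1097))
   = 0.9250 − (-0.000045)/(0.110300) = 0.925408

0.9254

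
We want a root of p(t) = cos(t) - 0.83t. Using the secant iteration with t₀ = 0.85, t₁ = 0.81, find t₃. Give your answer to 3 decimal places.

0.821

p(0.85) = -0.04552, p(0.81) = 0.01720
t₂ = 0.81000 − 0.01720·(0.81000 − 0.85000) / (0.01720 − (-0.04552)) = 0.81000 − (-0.00069)/(0.06272) = 0.82097
p(0.82097) = 0.00011
t₃ = 0.82097 − 0.00011·(0.82097 − 0.81000) / (0.00011 − 0.01720) = 0.82097 − (0.00000)/(-0.01709) = 0.82104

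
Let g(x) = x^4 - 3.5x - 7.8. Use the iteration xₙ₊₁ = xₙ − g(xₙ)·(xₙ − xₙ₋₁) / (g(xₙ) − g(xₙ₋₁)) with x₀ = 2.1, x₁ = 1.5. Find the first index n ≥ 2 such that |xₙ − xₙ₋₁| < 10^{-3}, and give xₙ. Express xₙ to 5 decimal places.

n = 6, xₙ = 1.95631

g(2.1) = 4.2981000, g(1.5) = -7.9875000
x₂ = 1.5000000 − (-7.9875000)·(-0.6000000)/(-12.2856000) = 1.8900908;  |Δ| = 0.3900908
g(1.8900908) = -1.6529663
x₃ = 1.8900908 − (-1.6529663)·(0.3900908)/(6.3345337) = 1.9918832;  |Δ| = 0.1017923
g(1.9918832) = 0.9702474
x₄ = 1.9918832 − 0.9702474·(0.1017923)/(2.6232137) = 1.9542333;  |Δ| = 0.0376499
g(1.9542333) = -0.0548441
x₅ = 1.9542333 − (-0.0548441)·(-0.0376499)/(-1.0250915) = 1.9562476;  |Δ| = 0.0020143
g(1.9562476) = -0.0016672
x₆ = 1.9562476 − (-0.0016672)·(0.0020143)/(0.0531769) = 1.9563108;  |Δ| = 0.0000632
|x₆ − x₅| = 0.0000632 < 10^{-3}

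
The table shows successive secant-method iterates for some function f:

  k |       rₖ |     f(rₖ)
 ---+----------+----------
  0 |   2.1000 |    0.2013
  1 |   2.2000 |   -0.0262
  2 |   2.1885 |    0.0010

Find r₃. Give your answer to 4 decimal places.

r₃ = 2.1885 − 0.0010·(2.1885 − 2.2000) / (0.0010 − (-0.0262))
   = 2.1885 − (-0.000012)/(0.027200) = 2.188923

2.1889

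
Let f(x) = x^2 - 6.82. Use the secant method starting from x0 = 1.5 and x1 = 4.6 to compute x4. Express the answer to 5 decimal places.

2.61953

f(1.5) = -4.5700000, f(4.6) = 14.3400000
x2 = 4.6000000 − 14.3400000·(4.6000000 − 1.5000000) / (14.3400000 − (-4.5700000)) = 4.6000000 − (44.4540000)/(18.9100000) = 2.2491803
f(2.2491803) = -1.7611879
x3 = 2.2491803 − (-1.7611879)·(2.2491803 − 4.6000000) / (-1.7611879 − 14.3400000) = 2.2491803 − (4.1402351)/(-16.1011879) = 2.5063188
f(2.5063188) = -0.5383660
x4 = 2.5063188 − (-0.5383660)·(2.5063188 − 2.2491803) / (-0.5383660 − (-1.7611879)) = 2.5063188 − (-0.1384346)/(1.2228218) = 2.6195280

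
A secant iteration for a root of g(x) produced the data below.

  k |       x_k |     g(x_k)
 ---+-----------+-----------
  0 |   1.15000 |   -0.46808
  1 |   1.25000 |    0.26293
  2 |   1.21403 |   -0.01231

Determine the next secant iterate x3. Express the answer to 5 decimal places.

1.21564

x3 = 1.21403 − (-0.01231)·(1.21403 − 1.25000) / (-0.01231 − 0.26293)
   = 1.21403 − (0.0004428)/(-0.2752400) = 1.2156387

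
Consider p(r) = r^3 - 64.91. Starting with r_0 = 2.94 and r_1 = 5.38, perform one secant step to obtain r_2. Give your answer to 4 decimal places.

3.6796

p(2.94) = -39.497816, p(5.38) = 90.810872
r_2 = 5.380000 − 90.810872·(5.380000 − 2.940000) / (90.810872 − (-39.497816)) = 5.380000 − (221.578528)/(130.308688) = 3.679587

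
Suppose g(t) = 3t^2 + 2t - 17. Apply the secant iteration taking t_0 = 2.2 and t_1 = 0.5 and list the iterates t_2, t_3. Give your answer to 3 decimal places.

2.010, 2.100

g(2.2) = 1.92000, g(0.5) = -15.25000
t_2 = 0.50000 − (-15.25000)·(0.50000 − 2.20000) / (-15.25000 − 1.92000) = 0.50000 − (25.92500)/(-17.17000) = 2.00990
g(2.00990) = -0.86109
t_3 = 2.00990 − (-0.86109)·(2.00990 − 0.50000) / (-0.86109 − (-15.25000)) = 2.00990 − (-1.30016)/(14.38891) = 2.10026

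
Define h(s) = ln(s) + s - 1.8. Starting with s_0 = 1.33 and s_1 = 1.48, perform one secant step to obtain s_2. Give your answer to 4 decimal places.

h(1.33) = -0.184821, h(1.48) = 0.072042
s_2 = 1.480000 − 0.072042·(1.480000 − 1.330000) / (0.072042 − (-0.184821)) = 1.480000 − (0.010806)/(0.256863) = 1.437930

1.4379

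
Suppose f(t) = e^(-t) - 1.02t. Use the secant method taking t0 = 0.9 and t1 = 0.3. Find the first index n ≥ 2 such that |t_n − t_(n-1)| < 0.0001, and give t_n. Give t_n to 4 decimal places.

f(0.9) = -0.511430, f(0.3) = 0.434818
t2 = 0.300000 − 0.434818·(-0.600000)/(0.946249) = 0.575711;  |Δ| = 0.275711
f(0.575711) = -0.024920
t3 = 0.575711 − (-0.024920)·(0.275711)/(-0.459738) = 0.560766;  |Δ| = 0.014945
f(0.560766) = -0.001210
t4 = 0.560766 − (-0.001210)·(-0.014945)/(0.023710) = 0.560004;  |Δ| = 0.000762
f(0.560004) = 0.000003
t5 = 0.560004 − 0.000003·(-0.000762)/(0.001213) = 0.560006;  |Δ| = 0.000002
|t5 − t4| = 0.000002 < 0.0001

n = 5, t_n = 0.5600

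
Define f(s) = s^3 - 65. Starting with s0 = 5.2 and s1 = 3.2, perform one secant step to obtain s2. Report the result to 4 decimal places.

3.7978

f(5.2) = 75.608000, f(3.2) = -32.232000
s2 = 3.200000 − (-32.232000)·(3.200000 − 5.200000) / (-32.232000 − 75.608000) = 3.200000 − (64.464000)/(-107.840000) = 3.797774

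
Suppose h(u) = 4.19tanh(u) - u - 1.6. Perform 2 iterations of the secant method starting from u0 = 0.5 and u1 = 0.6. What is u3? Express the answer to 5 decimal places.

h(0.5) = -0.1637291, h(0.6) = 0.0502377
u2 = 0.6000000 − 0.0502377·(0.6000000 − 0.5000000) / (0.0502377 − (-0.1637291)) = 0.6000000 − (0.0050238)/(0.2139668) = 0.5765208
h(0.5765208) = 0.0028326
u3 = 0.5765208 − 0.0028326·(0.5765208 − 0.6000000) / (0.0028326 − 0.0502377) = 0.5765208 − (-0.0000665)/(-0.0474051) = 0.5751178

0.57512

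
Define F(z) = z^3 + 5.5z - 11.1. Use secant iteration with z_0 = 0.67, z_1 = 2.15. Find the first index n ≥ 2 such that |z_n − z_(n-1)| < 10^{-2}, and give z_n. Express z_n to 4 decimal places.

F(0.67) = -7.114237, F(2.15) = 10.663375
z_2 = 2.150000 − 10.663375·(1.480000)/(17.777612) = 1.262266;  |Δ| = 0.887734
F(1.262266) = -2.146352
z_3 = 1.262266 − (-2.146352)·(-0.887734)/(-12.809727) = 1.411011;  |Δ| = 0.148746
F(1.411011) = -0.530181
z_4 = 1.411011 − (-0.530181)·(0.148746)/(1.616171) = 1.459807;  |Δ| = 0.048796
F(1.459807) = 0.039839
z_5 = 1.459807 − 0.039839·(0.048796)/(0.570020) = 1.456397;  |Δ| = 0.003410
|z_5 − z_4| = 0.003410 < 10^{-2}

n = 5, z_n = 1.4564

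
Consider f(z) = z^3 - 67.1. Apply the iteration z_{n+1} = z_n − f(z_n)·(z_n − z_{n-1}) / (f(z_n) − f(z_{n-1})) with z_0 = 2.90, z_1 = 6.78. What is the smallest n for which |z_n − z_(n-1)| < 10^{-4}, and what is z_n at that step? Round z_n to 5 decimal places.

n = 7, z_n = 4.06357

f(2.90) = -42.7110000, f(6.78) = 244.5657520
z_2 = 6.7800000 − 244.5657520·(3.8800000)/(287.2767520) = 3.4768607;  |Δ| = 3.3031393
f(3.4768607) = -25.0697582
z_3 = 3.4768607 − (-25.0697582)·(-3.3031393)/(-269.6355102) = 3.7839750;  |Δ| = 0.3071142
f(3.7839750) = -12.9192808
z_4 = 3.7839750 − (-12.9192808)·(0.3071142)/(12.1504774) = 4.1105214;  |Δ| = 0.3265464
f(4.1105214) = 2.3529569
z_5 = 4.1105214 − 2.3529569·(0.3265464)/(15.2722377) = 4.0602112;  |Δ| = 0.0503102
f(4.0602112) = -0.1661406
z_6 = 4.0602112 − (-0.1661406)·(-0.0503102)/(-2.5190975) = 4.0635293;  |Δ| = 0.0033181
f(4.0635293) = -0.0019076
z_7 = 4.0635293 − (-0.0019076)·(0.0033181)/(0.1642330) = 4.0635678;  |Δ| = 0.0000385
|z_7 − z_6| = 0.0000385 < 10^{-4}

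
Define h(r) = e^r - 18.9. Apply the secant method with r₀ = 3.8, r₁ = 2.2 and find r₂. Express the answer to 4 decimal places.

h(3.8) = 25.801184, h(2.2) = -9.874987
r₂ = 2.200000 − (-9.874987)·(2.200000 − 3.800000) / (-9.874987 − 25.801184) = 2.200000 − (15.799978)/(-35.676171) = 2.642872

2.6429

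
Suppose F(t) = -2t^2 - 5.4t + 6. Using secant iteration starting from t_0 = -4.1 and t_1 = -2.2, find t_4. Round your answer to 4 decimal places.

F(-4.1) = -5.480000, F(-2.2) = 8.200000
t_2 = -2.200000 − 8.200000·(-2.200000 − (-4.100000)) / (8.200000 − (-5.480000)) = -2.200000 − (15.580000)/(13.680000) = -3.338889
F(-3.338889) = 1.733642
t_3 = -3.338889 − 1.733642·(-3.338889 − (-2.200000)) / (1.733642 − 8.200000) = -3.338889 − (-1.974426)/(-6.466358) = -3.644227
F(-3.644227) = -0.881955
t_4 = -3.644227 − (-0.881955)·(-3.644227 − (-3.338889)) / (-0.881955 − 1.733642) = -3.644227 − (0.269295)/(-2.615597) = -3.541270

-3.5413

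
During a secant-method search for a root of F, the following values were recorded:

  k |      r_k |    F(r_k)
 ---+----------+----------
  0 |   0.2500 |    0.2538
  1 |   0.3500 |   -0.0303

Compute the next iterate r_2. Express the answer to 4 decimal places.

r_2 = 0.3500 − (-0.0303)·(0.3500 − 0.2500) / (-0.0303 − 0.2538)
   = 0.3500 − (-0.003030)/(-0.284100) = 0.339335

0.3393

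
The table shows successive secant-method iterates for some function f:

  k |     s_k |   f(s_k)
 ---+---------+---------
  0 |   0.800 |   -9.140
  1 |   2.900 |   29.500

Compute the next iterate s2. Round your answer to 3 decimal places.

s2 = 2.900 − 29.500·(2.900 − 0.800) / (29.500 − (-9.140))
   = 2.900 − (61.95000)/(38.64000) = 1.29674

1.297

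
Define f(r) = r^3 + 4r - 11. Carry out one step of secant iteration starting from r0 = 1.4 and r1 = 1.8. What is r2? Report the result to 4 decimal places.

f(1.4) = -2.656000, f(1.8) = 2.032000
r2 = 1.800000 − 2.032000·(1.800000 − 1.400000) / (2.032000 − (-2.656000)) = 1.800000 − (0.812800)/(4.688000) = 1.626621

1.6266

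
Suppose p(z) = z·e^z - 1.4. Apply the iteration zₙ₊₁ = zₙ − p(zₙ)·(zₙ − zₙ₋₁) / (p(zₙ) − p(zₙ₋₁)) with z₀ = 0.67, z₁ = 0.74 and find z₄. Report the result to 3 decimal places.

p(0.67) = -0.09066, p(0.74) = 0.15099
z₂ = 0.74000 − 0.15099·(0.74000 − 0.67000) / (0.15099 − (-0.09066)) = 0.74000 − (0.01057)/(0.24165) = 0.69626
p(0.69626) = -0.00313
z₃ = 0.69626 − (-0.00313)·(0.69626 − 0.74000) / (-0.00313 − 0.15099) = 0.69626 − (0.00014)/(-0.15412) = 0.69715
p(0.69715) = -0.00011
z₄ = 0.69715 − (-0.00011)·(0.69715 − 0.69626) / (-0.00011 − (-0.00313)) = 0.69715 − (0.00000)/(0.00303) = 0.69718

0.697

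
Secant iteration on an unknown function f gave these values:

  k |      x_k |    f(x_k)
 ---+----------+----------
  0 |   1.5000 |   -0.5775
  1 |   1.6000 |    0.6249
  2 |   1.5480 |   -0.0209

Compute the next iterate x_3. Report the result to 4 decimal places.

1.5497

x_3 = 1.5480 − (-0.0209)·(1.5480 − 1.6000) / (-0.0209 − 0.6249)
   = 1.5480 − (0.001087)/(-0.645800) = 1.549683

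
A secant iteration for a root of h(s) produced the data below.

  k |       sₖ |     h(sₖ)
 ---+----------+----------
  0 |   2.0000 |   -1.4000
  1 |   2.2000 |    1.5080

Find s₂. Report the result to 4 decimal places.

2.0963

s₂ = 2.2000 − 1.5080·(2.2000 − 2.0000) / (1.5080 − (-1.4000))
   = 2.2000 − (0.301600)/(2.908000) = 2.096286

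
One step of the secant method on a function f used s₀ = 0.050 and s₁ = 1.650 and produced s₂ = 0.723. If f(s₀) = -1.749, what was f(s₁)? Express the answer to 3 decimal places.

2.409

The secant line through (0.050, -1.749) and (1.650, f(s₁)) crosses zero at s₂ = 0.723.
So (0.050, -1.749), (1.650, f(s₁)), (0.723, 0) are collinear:
f(s₁) = -1.749 · (1.650 − 0.723) / (0.050 − 0.723) = -1.749 · (0.92700)/(-0.67300) = 2.40910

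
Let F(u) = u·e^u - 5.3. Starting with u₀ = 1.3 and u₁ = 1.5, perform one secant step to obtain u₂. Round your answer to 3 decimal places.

1.354

F(1.3) = -0.52991, F(1.5) = 1.42253
u₂ = 1.50000 − 1.42253·(1.50000 − 1.30000) / (1.42253 − (-0.52991)) = 1.50000 − (0.28451)/(1.95245) = 1.35428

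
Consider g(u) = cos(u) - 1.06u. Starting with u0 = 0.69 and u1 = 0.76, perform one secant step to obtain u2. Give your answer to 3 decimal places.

g(0.69) = 0.03985, g(0.76) = -0.08076
u2 = 0.76000 − (-0.08076)·(0.76000 − 0.69000) / (-0.08076 − 0.03985) = 0.76000 − (-0.00565)/(-0.12061) = 0.71313

0.713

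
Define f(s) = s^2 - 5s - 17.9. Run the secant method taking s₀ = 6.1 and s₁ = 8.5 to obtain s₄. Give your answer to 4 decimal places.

f(6.1) = -11.190000, f(8.5) = 11.850000
s₂ = 8.500000 − 11.850000·(8.500000 − 6.100000) / (11.850000 − (-11.190000)) = 8.500000 − (28.440000)/(23.040000) = 7.265625
f(7.265625) = -1.438818
s₃ = 7.265625 − (-1.438818)·(7.265625 − 8.500000) / (-1.438818 − 11.850000) = 7.265625 − (1.776041)/(-13.288818) = 7.399274
f(7.399274) = -0.147111
s₄ = 7.399274 − (-0.147111)·(7.399274 − 7.265625) / (-0.147111 − (-1.438818)) = 7.399274 − (-0.019661)/(1.291707) = 7.414495

7.4145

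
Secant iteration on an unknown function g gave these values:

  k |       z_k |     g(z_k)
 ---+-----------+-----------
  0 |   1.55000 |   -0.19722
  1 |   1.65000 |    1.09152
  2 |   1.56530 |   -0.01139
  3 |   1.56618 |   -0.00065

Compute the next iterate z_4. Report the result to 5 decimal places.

z_4 = 1.56618 − (-0.00065)·(1.56618 − 1.56530) / (-0.00065 − (-0.01139))
   = 1.56618 − (-0.0000006)/(0.0107400) = 1.5662333

1.56623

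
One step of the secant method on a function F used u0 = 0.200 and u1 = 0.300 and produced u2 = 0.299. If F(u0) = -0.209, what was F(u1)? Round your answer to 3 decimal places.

The secant line through (0.200, -0.209) and (0.300, F(u1)) crosses zero at u2 = 0.299.
So (0.200, -0.209), (0.300, F(u1)), (0.299, 0) are collinear:
F(u1) = -0.209 · (0.300 − 0.299) / (0.200 − 0.299) = -0.209 · (0.00100)/(-0.09900) = 0.00211

0.002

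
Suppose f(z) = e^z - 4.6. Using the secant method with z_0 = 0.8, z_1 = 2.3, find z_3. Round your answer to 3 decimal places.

1.433

f(0.8) = -2.37446, f(2.3) = 5.37418
z_2 = 2.30000 − 5.37418·(2.30000 − 0.80000) / (5.37418 − (-2.37446)) = 2.30000 − (8.06127)/(7.74864) = 1.25965
f(1.25965) = -1.07580
z_3 = 1.25965 − (-1.07580)·(1.25965 − 2.30000) / (-1.07580 − 5.37418) = 1.25965 − (1.11921)/(-6.44998) = 1.43317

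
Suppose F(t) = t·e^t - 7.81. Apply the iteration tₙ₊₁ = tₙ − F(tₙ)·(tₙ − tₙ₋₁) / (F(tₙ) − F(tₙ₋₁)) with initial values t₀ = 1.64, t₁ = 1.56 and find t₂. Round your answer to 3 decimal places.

F(1.64) = 0.64448, F(1.56) = -0.38624
t₂ = 1.56000 − (-0.38624)·(1.56000 − 1.64000) / (-0.38624 − 0.64448) = 1.56000 − (0.03090)/(-1.03072) = 1.58998

1.590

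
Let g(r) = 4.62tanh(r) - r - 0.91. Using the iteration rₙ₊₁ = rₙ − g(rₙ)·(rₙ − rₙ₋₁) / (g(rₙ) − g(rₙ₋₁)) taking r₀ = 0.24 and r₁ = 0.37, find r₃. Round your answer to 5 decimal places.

g(0.24) = -0.0620096, g(0.37) = 0.3554417
r₂ = 0.3700000 − 0.3554417·(0.3700000 − 0.2400000) / (0.3554417 − (-0.0620096)) = 0.3700000 − (0.0462074)/(0.4174513) = 0.2593106
g(0.2593106) = 0.0025553
r₃ = 0.2593106 − 0.0025553·(0.2593106 − 0.3700000) / (0.0025553 − 0.3554417) = 0.2593106 − (-0.0002828)/(-0.3528864) = 0.2585091

0.25851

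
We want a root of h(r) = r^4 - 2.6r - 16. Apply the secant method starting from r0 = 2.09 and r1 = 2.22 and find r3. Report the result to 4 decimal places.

2.1558

h(2.09) = -2.353702, h(2.22) = 2.517127
r2 = 2.220000 − 2.517127·(2.220000 − 2.090000) / (2.517127 − (-2.353702)) = 2.220000 − (0.327226)/(4.870829) = 2.152819
h(2.152819) = -0.117532
r3 = 2.152819 − (-0.117532)·(2.152819 − 2.220000) / (-0.117532 − 2.517127) = 2.152819 − (0.007896)/(-2.634659) = 2.155816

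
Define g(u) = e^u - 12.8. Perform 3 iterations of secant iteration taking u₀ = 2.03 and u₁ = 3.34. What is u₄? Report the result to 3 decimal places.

2.556

g(2.03) = -5.18591, g(3.34) = 15.41913
u₂ = 3.34000 − 15.41913·(3.34000 − 2.03000) / (15.41913 − (-5.18591)) = 3.34000 − (20.19906)/(20.60504) = 2.35970
g(2.35970) = -2.21219
u₃ = 2.35970 − (-2.21219)·(2.35970 − 3.34000) / (-2.21219 − 15.41913) = 2.35970 − (2.16860)/(-17.63132) = 2.48270
g(2.48270) = -0.82645
u₄ = 2.48270 − (-0.82645)·(2.48270 − 2.35970) / (-0.82645 − (-2.21219)) = 2.48270 − (-0.10165)/(1.38575) = 2.55605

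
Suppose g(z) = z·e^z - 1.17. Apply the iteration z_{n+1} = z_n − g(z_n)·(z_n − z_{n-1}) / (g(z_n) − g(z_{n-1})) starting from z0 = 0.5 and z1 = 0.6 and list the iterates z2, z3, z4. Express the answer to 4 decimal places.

0.6285, 0.6257, 0.6258

g(0.5) = -0.345639, g(0.6) = -0.076729
z2 = 0.600000 − (-0.076729)·(0.600000 − 0.500000) / (-0.076729 − (-0.345639)) = 0.600000 − (-0.007673)/(0.268911) = 0.628533
g(0.628533) = 0.008411
z3 = 0.628533 − 0.008411·(0.628533 − 0.600000) / (0.008411 − (-0.076729)) = 0.628533 − (0.000240)/(0.085139) = 0.625714
g(0.625714) = -0.000176
z4 = 0.625714 − (-0.000176)·(0.625714 − 0.628533) / (-0.000176 − 0.008411) = 0.625714 − (0.000000)/(-0.008587) = 0.625772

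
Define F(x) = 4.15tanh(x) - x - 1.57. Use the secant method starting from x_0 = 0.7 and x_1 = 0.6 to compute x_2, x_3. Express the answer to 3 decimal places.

F(0.7) = 0.23813, F(0.6) = 0.05876
x_2 = 0.60000 − 0.05876·(0.60000 − 0.70000) / (0.05876 − 0.23813) = 0.60000 − (-0.00588)/(-0.17937) = 0.56724
F(0.56724) = -0.00692
x_3 = 0.56724 − (-0.00692)·(0.56724 − 0.60000) / (-0.00692 − 0.05876) = 0.56724 − (0.00023)/(-0.06567) = 0.57069

0.567, 0.571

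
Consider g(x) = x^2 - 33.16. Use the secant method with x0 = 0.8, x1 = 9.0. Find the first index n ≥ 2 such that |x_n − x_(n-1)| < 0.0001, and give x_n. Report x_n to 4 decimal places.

n = 7, x_n = 5.7585

g(0.8) = -32.520000, g(9.0) = 47.840000
x2 = 9.000000 − 47.840000·(8.200000)/(80.360000) = 4.118367;  |Δ| = 4.881633
g(4.118367) = -16.199050
x3 = 4.118367 − (-16.199050)·(-4.881633)/(-64.039050) = 5.353205;  |Δ| = 1.234837
g(5.353205) = -4.503199
x4 = 5.353205 − (-4.503199)·(1.234837)/(11.695851) = 5.828648;  |Δ| = 0.475444
g(5.828648) = 0.813142
x5 = 5.828648 − 0.813142·(0.475444)/(5.316341) = 5.755929;  |Δ| = 0.072720
g(5.755929) = -0.029286
x6 = 5.755929 − (-0.029286)·(-0.072720)/(-0.842428) = 5.758457;  |Δ| = 0.002528
g(5.758457) = -0.000177
x7 = 5.758457 − (-0.000177)·(0.002528)/(0.029109) = 5.758472;  |Δ| = 0.000015
|x7 − x6| = 0.000015 < 0.0001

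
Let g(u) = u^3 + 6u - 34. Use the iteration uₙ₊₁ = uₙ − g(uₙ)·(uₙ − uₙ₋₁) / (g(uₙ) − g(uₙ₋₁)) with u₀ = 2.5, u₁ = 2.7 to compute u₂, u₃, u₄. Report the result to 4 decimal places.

g(2.5) = -3.375000, g(2.7) = 1.883000
u₂ = 2.700000 − 1.883000·(2.700000 − 2.500000) / (1.883000 − (-3.375000)) = 2.700000 − (0.376600)/(5.258000) = 2.628376
g(2.628376) = -0.071980
u₃ = 2.628376 − (-0.071980)·(2.628376 − 2.700000) / (-0.071980 − 1.883000) = 2.628376 − (0.005156)/(-1.954980) = 2.631013
g(2.631013) = -0.001448
u₄ = 2.631013 − (-0.001448)·(2.631013 − 2.628376) / (-0.001448 − (-0.071980)) = 2.631013 − (-0.000004)/(0.070532) = 2.631067

2.6284, 2.6310, 2.6311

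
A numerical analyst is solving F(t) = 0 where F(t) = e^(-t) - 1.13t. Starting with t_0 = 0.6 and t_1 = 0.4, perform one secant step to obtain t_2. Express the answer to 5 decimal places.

0.52565

F(0.6) = -0.1291884, F(0.4) = 0.2183200
t_2 = 0.4000000 − 0.2183200·(0.4000000 − 0.6000000) / (0.2183200 − (-0.1291884)) = 0.4000000 − (-0.0436640)/(0.3475084) = 0.5256488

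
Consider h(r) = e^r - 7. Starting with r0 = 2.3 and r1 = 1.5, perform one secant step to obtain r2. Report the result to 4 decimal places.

h(2.3) = 2.974182, h(1.5) = -2.518311
r2 = 1.500000 − (-2.518311)·(1.500000 − 2.300000) / (-2.518311 − 2.974182) = 1.500000 − (2.014649)/(-5.492493) = 1.866800

1.8668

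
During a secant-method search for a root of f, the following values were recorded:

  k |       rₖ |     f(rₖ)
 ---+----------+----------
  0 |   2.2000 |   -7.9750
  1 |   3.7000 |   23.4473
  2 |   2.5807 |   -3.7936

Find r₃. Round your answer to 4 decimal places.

2.7366

r₃ = 2.5807 − (-3.7936)·(2.5807 − 3.7000) / (-3.7936 − 23.4473)
   = 2.5807 − (4.246176)/(-27.240900) = 2.736575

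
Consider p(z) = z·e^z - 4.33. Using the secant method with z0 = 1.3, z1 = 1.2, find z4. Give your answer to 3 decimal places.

p(1.3) = 0.44009, p(1.2) = -0.34586
z2 = 1.20000 − (-0.34586)·(1.20000 − 1.30000) / (-0.34586 − 0.44009) = 1.20000 − (0.03459)/(-0.78595) = 1.24401
p(1.24401) = -0.01394
z3 = 1.24401 − (-0.01394)·(1.24401 − 1.20000) / (-0.01394 − (-0.34586)) = 1.24401 − (-0.00061)/(0.33192) = 1.24585
p(1.24585) = 0.00047
z4 = 1.24585 − 0.00047·(1.24585 − 1.24401) / (0.00047 − (-0.01394)) = 1.24585 − (0.00000)/(0.01441) = 1.24579

1.246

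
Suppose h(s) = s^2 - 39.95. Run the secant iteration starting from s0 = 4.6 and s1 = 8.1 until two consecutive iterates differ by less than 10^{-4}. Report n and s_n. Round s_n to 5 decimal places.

h(4.6) = -18.7900000, h(8.1) = 25.6600000
s2 = 8.1000000 − 25.6600000·(3.5000000)/(44.4500000) = 6.0795276;  |Δ| = 2.0204724
h(6.0795276) = -2.9893447
s3 = 6.0795276 − (-2.9893447)·(-2.0204724)/(-28.6493447) = 6.2903487;  |Δ| = 0.2108212
h(6.2903487) = -0.3815128
s4 = 6.2903487 − (-0.3815128)·(0.2108212)/(2.6078319) = 6.3211908;  |Δ| = 0.0308421
h(6.3211908) = 0.0074534
s5 = 6.3211908 − 0.0074534·(0.0308421)/(0.3889662) = 6.3205998;  |Δ| = 0.0005910
h(6.3205998) = -0.0000179
s6 = 6.3205998 − (-0.0000179)·(-0.0005910)/(-0.0074713) = 6.3206012;  |Δ| = 0.0000014
|s6 − s5| = 0.0000014 < 10^{-4}

n = 6, s_n = 6.32060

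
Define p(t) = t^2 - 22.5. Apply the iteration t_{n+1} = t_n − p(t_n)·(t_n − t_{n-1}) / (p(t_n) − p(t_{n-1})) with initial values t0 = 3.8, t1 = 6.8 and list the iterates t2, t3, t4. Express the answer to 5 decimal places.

4.56038, 4.71028, 4.74407

p(3.8) = -8.0600000, p(6.8) = 23.7400000
t2 = 6.8000000 − 23.7400000·(6.8000000 − 3.8000000) / (23.7400000 − (-8.0600000)) = 6.8000000 − (71.2200000)/(31.8000000) = 4.5603774
p(4.5603774) = -1.7029583
t3 = 4.5603774 − (-1.7029583)·(4.5603774 − 6.8000000) / (-1.7029583 − 23.7400000) = 4.5603774 − (3.8139841)/(-25.4429583) = 4.7102807
p(4.7102807) = -0.3132559
t4 = 4.7102807 − (-0.3132559)·(4.7102807 − 4.5603774) / (-0.3132559 − (-1.7029583)) = 4.7102807 − (-0.0469581)/(1.3897025) = 4.7440707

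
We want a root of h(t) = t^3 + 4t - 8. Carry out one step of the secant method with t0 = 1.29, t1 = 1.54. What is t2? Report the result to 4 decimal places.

1.3592

h(1.29) = -0.693311, h(1.54) = 1.812264
t2 = 1.540000 − 1.812264·(1.540000 − 1.290000) / (1.812264 − (-0.693311)) = 1.540000 − (0.453066)/(2.505575) = 1.359177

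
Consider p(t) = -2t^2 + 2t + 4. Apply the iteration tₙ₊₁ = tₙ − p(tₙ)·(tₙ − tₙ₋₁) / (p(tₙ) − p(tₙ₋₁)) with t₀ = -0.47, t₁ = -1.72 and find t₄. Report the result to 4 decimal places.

p(-0.47) = 2.618200, p(-1.72) = -5.356800
t₂ = -1.720000 − (-5.356800)·(-1.720000 − (-0.470000)) / (-5.356800 − 2.618200) = -1.720000 − (6.696000)/(-7.975000) = -0.880376
p(-0.880376) = 0.689123
t₃ = -0.880376 − 0.689123·(-0.880376 − (-1.720000)) / (0.689123 − (-5.356800)) = -0.880376 − (0.578604)/(6.045923) = -0.976078
p(-0.976078) = 0.142389
t₄ = -0.976078 − 0.142389·(-0.976078 − (-0.880376)) / (0.142389 − 0.689123) = -0.976078 − (-0.013627)/(-0.546734) = -1.001002

-1.0010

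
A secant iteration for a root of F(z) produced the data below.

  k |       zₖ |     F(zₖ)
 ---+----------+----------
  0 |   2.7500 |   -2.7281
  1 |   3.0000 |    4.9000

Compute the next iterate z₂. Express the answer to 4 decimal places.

z₂ = 3.0000 − 4.9000·(3.0000 − 2.7500) / (4.9000 − (-2.7281))
   = 3.0000 − (1.225000)/(7.628100) = 2.839410

2.8394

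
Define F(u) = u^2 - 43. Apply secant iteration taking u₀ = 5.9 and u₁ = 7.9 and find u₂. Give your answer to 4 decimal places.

6.4935

F(5.9) = -8.190000, F(7.9) = 19.410000
u₂ = 7.900000 − 19.410000·(7.900000 − 5.900000) / (19.410000 − (-8.190000)) = 7.900000 − (38.820000)/(27.600000) = 6.493478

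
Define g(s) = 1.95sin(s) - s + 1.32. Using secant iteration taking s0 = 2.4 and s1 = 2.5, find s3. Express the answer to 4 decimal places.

g(2.4) = 0.237153, g(2.5) = -0.012979
s2 = 2.500000 − (-0.012979)·(2.500000 − 2.400000) / (-0.012979 − 0.237153) = 2.500000 − (-0.001298)/(-0.250133) = 2.494811
g(2.494811) = 0.000300
s3 = 2.494811 − 0.000300·(2.494811 − 2.500000) / (0.000300 − (-0.012979)) = 2.494811 − (-0.000002)/(0.013280) = 2.494928

2.4949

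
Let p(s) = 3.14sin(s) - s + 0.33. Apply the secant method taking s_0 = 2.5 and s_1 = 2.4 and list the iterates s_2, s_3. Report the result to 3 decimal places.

p(2.5) = -0.29080, p(2.4) = 0.05095
s_2 = 2.40000 − 0.05095·(2.40000 − 2.50000) / (0.05095 − (-0.29080)) = 2.40000 − (-0.00510)/(0.34175) = 2.41491
p(2.41491) = 0.00129
s_3 = 2.41491 − 0.00129·(2.41491 − 2.40000) / (0.00129 − 0.05095) = 2.41491 − (0.00002)/(-0.04967) = 2.41530

2.415, 2.415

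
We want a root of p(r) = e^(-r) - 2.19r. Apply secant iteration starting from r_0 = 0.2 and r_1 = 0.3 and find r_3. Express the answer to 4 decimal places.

0.3287

p(0.2) = 0.380731, p(0.3) = 0.083818
r_2 = 0.300000 − 0.083818·(0.300000 − 0.200000) / (0.083818 − 0.380731) = 0.300000 − (0.008382)/(-0.296913) = 0.328230
p(0.328230) = 0.001374
r_3 = 0.328230 − 0.001374·(0.328230 − 0.300000) / (0.001374 − 0.083818) = 0.328230 − (0.000039)/(-0.082444) = 0.328700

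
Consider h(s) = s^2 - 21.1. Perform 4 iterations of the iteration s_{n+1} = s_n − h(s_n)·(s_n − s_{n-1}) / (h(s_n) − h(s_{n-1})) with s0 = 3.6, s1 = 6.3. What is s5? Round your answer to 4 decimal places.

4.5935

h(3.6) = -8.140000, h(6.3) = 18.590000
s2 = 6.300000 − 18.590000·(6.300000 − 3.600000) / (18.590000 − (-8.140000)) = 6.300000 − (50.193000)/(26.730000) = 4.422222
h(4.422222) = -1.543951
s3 = 4.422222 − (-1.543951)·(4.422222 − 6.300000) / (-1.543951 − 18.590000) = 4.422222 − (2.899196)/(-20.133951) = 4.566218
h(4.566218) = -0.249657
s4 = 4.566218 − (-0.249657)·(4.566218 − 4.422222) / (-0.249657 − (-1.543951)) = 4.566218 − (-0.035949)/(1.294294) = 4.593993
h(4.593993) = 0.004771
s5 = 4.593993 − 0.004771·(4.593993 − 4.566218) / (0.004771 − (-0.249657)) = 4.593993 − (0.000133)/(0.254428) = 4.593472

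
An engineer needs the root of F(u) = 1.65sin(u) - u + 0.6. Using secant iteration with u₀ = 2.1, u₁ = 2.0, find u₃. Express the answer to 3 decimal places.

2.058

F(2.1) = -0.07570, F(2.0) = 0.10034
u₂ = 2.00000 − 0.10034·(2.00000 − 2.10000) / (0.10034 − (-0.07570)) = 2.00000 − (-0.01003)/(0.17605) = 2.05700
F(2.05700) = 0.00179
u₃ = 2.05700 − 0.00179·(2.05700 − 2.00000) / (0.00179 − 0.10034) = 2.05700 − (0.00010)/(-0.09855) = 2.05803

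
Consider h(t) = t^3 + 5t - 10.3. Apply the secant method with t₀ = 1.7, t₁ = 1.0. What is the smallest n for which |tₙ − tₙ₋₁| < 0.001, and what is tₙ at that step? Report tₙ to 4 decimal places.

h(1.7) = 3.113000, h(1.0) = -4.300000
t₂ = 1.000000 − (-4.300000)·(-0.700000)/(-7.413000) = 1.406043;  |Δ| = 0.406043
h(1.406043) = -0.490094
t₃ = 1.406043 − (-0.490094)·(0.406043)/(3.809906) = 1.458276;  |Δ| = 0.052232
h(1.458276) = 0.092499
t₄ = 1.458276 − 0.092499·(0.052232)/(0.582593) = 1.449983;  |Δ| = 0.008293
h(1.449983) = -0.001572
t₅ = 1.449983 − (-0.001572)·(-0.008293)/(-0.094071) = 1.450121;  |Δ| = 0.000139
|t₅ − t₄| = 0.000139 < 0.001

n = 5, tₙ = 1.4501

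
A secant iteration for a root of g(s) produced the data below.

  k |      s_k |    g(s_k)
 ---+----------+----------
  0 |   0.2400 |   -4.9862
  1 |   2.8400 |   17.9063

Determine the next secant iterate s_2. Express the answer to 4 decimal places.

s_2 = 2.8400 − 17.9063·(2.8400 − 0.2400) / (17.9063 − (-4.9862))
   = 2.8400 − (46.556380)/(22.892500) = 0.806304

0.8063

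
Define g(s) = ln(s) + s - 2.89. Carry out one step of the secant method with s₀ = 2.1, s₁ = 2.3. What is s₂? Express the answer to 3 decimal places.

2.133

g(2.1) = -0.04806, g(2.3) = 0.24291
s₂ = 2.30000 − 0.24291·(2.30000 − 2.10000) / (0.24291 − (-0.04806)) = 2.30000 − (0.04858)/(0.29097) = 2.13304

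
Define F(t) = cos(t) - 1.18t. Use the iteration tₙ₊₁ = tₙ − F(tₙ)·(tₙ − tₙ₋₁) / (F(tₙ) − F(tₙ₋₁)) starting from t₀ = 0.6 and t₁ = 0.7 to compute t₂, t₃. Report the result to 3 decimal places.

F(0.6) = 0.11734, F(0.7) = -0.06116
t₂ = 0.70000 − (-0.06116)·(0.70000 − 0.60000) / (-0.06116 − 0.11734) = 0.70000 − (-0.00612)/(-0.17849) = 0.66574
F(0.66574) = 0.00089
t₃ = 0.66574 − 0.00089·(0.66574 − 0.70000) / (0.00089 − (-0.06116)) = 0.66574 − (-0.00003)/(0.06205) = 0.66623

0.666, 0.666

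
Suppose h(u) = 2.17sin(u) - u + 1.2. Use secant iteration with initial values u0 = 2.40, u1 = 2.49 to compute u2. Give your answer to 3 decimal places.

h(2.40) = 0.26576, h(2.49) = 0.02600
u2 = 2.49000 − 0.02600·(2.49000 − 2.40000) / (0.02600 − 0.26576) = 2.49000 − (0.00234)/(-0.23975) = 2.49976

2.500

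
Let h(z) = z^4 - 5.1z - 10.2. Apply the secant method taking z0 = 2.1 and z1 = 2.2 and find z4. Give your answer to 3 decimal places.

2.144

h(2.1) = -1.46190, h(2.2) = 2.00560
z2 = 2.20000 − 2.00560·(2.20000 − 2.10000) / (2.00560 − (-1.46190)) = 2.20000 − (0.20056)/(3.46750) = 2.14216
h(2.14216) = -0.06747
z3 = 2.14216 − (-0.06747)·(2.14216 − 2.20000) / (-0.06747 − 2.00560) = 2.14216 − (0.00390)/(-2.07307) = 2.14404
h(2.14404) = -0.00295
z4 = 2.14404 − (-0.00295)·(2.14404 − 2.14216) / (-0.00295 − (-0.06747)) = 2.14404 − (-0.00001)/(0.06452) = 2.14413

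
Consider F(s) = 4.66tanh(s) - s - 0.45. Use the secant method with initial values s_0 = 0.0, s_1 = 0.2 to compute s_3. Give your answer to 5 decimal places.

0.12373

F(0.0) = -0.4500000, F(0.2) = 0.2697690
s_2 = 0.2000000 − 0.2697690·(0.2000000 − 0.0000000) / (0.2697690 − (-0.4500000)) = 0.2000000 − (0.0539538)/(0.7197690) = 0.1250401
F(0.1250401) = 0.0046289
s_3 = 0.1250401 − 0.0046289·(0.1250401 − 0.2000000) / (0.0046289 − 0.2697690) = 0.1250401 − (-0.0003470)/(-0.2651401) = 0.1237314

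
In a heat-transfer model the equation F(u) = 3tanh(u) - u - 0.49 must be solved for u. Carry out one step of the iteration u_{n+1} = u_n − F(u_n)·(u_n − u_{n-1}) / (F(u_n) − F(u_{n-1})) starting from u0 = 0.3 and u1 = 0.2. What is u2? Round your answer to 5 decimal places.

F(0.3) = 0.0839378, F(0.2) = -0.0978740
u2 = 0.2000000 − (-0.0978740)·(0.2000000 − 0.3000000) / (-0.0978740 − 0.0839378) = 0.2000000 − (0.0097874)/(-0.1818119) = 0.2538326

0.25383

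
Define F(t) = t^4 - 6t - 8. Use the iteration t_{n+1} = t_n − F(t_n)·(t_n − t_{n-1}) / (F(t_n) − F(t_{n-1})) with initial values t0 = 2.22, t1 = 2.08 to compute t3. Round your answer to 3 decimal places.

F(2.22) = 2.96913, F(2.08) = -1.76226
t2 = 2.08000 − (-1.76226)·(2.08000 − 2.22000) / (-1.76226 − 2.96913) = 2.08000 − (0.24672)/(-4.73139) = 2.13214
F(2.13214) = -0.12638
t3 = 2.13214 − (-0.12638)·(2.13214 − 2.08000) / (-0.12638 − (-1.76226)) = 2.13214 − (-0.00659)/(1.63588) = 2.13617

2.136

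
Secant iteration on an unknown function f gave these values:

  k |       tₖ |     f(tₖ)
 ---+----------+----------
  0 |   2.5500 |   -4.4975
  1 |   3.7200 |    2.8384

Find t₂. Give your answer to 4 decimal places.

t₂ = 3.7200 − 2.8384·(3.7200 − 2.5500) / (2.8384 − (-4.4975))
   = 3.7200 − (3.320928)/(7.335900) = 3.267305

3.2673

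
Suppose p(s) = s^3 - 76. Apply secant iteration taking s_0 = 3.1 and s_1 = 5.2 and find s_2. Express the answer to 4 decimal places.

3.9757

p(3.1) = -46.209000, p(5.2) = 64.608000
s_2 = 5.200000 − 64.608000·(5.200000 − 3.100000) / (64.608000 − (-46.209000)) = 5.200000 − (135.676800)/(110.817000) = 3.975668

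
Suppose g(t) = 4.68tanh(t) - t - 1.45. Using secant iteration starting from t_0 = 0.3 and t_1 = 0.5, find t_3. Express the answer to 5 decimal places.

g(0.3) = -0.3866570, g(0.5) = 0.2127083
t_2 = 0.5000000 − 0.2127083·(0.5000000 − 0.3000000) / (0.2127083 − (-0.3866570)) = 0.5000000 − (0.0425417)/(0.5993653) = 0.4290221
g(0.4290221) = 0.0140555
t_3 = 0.4290221 − 0.0140555·(0.4290221 − 0.5000000) / (0.0140555 − 0.2127083) = 0.4290221 − (-0.0009976)/(-0.1986528) = 0.4240002

0.42400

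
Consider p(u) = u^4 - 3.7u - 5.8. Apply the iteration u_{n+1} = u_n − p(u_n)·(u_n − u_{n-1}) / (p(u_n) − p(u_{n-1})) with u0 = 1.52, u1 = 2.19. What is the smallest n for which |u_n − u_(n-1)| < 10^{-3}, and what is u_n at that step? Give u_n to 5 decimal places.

p(1.52) = -6.0860518, p(2.19) = 9.0995752
u2 = 2.1900000 − 9.0995752·(0.6700000)/(15.1856270) = 1.7885207;  |Δ| = 0.4014793
p(1.7885207) = -2.1851655
u3 = 1.7885207 − (-2.1851655)·(-0.4014793)/(-11.2847407) = 1.8662627;  |Δ| = 0.0777420
p(1.8662627) = -0.5743253
u4 = 1.8662627 − (-0.5743253)·(0.0777420)/(1.6108401) = 1.8939807;  |Δ| = 0.0277180
p(1.8939807) = 0.0600086
u5 = 1.8939807 − 0.0600086·(0.0277180)/(0.6343340) = 1.8913585;  |Δ| = 0.0026221
p(1.8913585) = -0.0014012
u6 = 1.8913585 − (-0.0014012)·(-0.0026221)/(-0.0614099) = 1.8914184;  |Δ| = 0.0000598
|u6 − u5| = 0.0000598 < 10^{-3}

n = 6, u_n = 1.89142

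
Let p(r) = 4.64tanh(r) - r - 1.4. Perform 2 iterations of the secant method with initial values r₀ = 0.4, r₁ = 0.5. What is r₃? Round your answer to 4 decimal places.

p(0.4) = -0.037037, p(0.5) = 0.244224
r₂ = 0.500000 − 0.244224·(0.500000 − 0.400000) / (0.244224 − (-0.037037)) = 0.500000 − (0.024422)/(0.281260) = 0.413168
p(0.413168) = 0.001812
r₃ = 0.413168 − 0.001812·(0.413168 − 0.500000) / (0.001812 − 0.244224) = 0.413168 − (-0.000157)/(-0.242412) = 0.412519

0.4125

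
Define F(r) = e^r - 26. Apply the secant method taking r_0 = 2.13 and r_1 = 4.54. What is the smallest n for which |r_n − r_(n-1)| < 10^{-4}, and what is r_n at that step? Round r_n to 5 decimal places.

F(2.13) = -17.5851332, F(4.54) = 67.6908001
r_2 = 4.5400000 − 67.6908001·(2.4100000)/(85.2759333) = 2.6269769;  |Δ| = 1.9130231
F(2.6269769) = -12.1681082
r_3 = 2.6269769 − (-12.1681082)·(-1.9130231)/(-79.8589084) = 2.9184644;  |Δ| = 0.2914875
F(2.9184644) = -7.4871627
r_4 = 2.9184644 − (-7.4871627)·(0.2914875)/(4.6809456) = 3.3846980;  |Δ| = 0.4662336
F(3.3846980) = 3.5090800
r_5 = 3.3846980 − 3.5090800·(0.4662336)/(10.9962427) = 3.2359153;  |Δ| = 0.1487827
F(3.2359153) = -0.5703637
r_6 = 3.2359153 − (-0.5703637)·(-0.1487827)/(-4.0794437) = 3.2567172;  |Δ| = 0.0208019
F(3.2567172) = -0.0358381
r_7 = 3.2567172 − (-0.0358381)·(0.0208019)/(0.5345256) = 3.2581119;  |Δ| = 0.0013947
F(3.2581119) = 0.0003993
r_8 = 3.2581119 − 0.0003993·(0.0013947)/(0.0362374) = 3.2580965;  |Δ| = 0.0000154
|r_8 − r_7| = 0.0000154 < 10^{-4}

n = 8, r_n = 3.25810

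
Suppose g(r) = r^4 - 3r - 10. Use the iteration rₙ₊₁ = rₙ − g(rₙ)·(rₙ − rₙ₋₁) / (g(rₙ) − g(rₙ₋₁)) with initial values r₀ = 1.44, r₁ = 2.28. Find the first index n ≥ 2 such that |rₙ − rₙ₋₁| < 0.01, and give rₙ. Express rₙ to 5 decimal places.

g(1.44) = -10.0201830, g(2.28) = 10.1833626
r₂ = 2.2800000 − 10.1833626·(0.8400000)/(20.2035456) = 1.8566078;  |Δ| = 0.4233922
g(1.8566078) = -3.6880670
r₃ = 1.8566078 − (-3.6880670)·(-0.4233922)/(-13.8714295) = 1.9691772;  |Δ| = 0.1125694
g(1.9691772) = -0.8712938
r₄ = 1.9691772 − (-0.8712938)·(0.1125694)/(2.8167732) = 2.0039975;  |Δ| = 0.0348204
g(2.0039975) = 0.1163129
r₅ = 2.0039975 − 0.1163129·(0.0348204)/(0.9876067) = 1.9998967;  |Δ| = 0.0041009
|r₅ − r₄| = 0.0041009 < 0.01

n = 5, rₙ = 1.99990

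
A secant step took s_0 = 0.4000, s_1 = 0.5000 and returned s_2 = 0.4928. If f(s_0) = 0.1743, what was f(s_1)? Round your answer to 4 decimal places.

The secant line through (0.4000, 0.1743) and (0.5000, f(s_1)) crosses zero at s_2 = 0.4928.
So (0.4000, 0.1743), (0.5000, f(s_1)), (0.4928, 0) are collinear:
f(s_1) = 0.1743 · (0.5000 − 0.4928) / (0.4000 − 0.4928) = 0.1743 · (0.007200)/(-0.092800) = -0.013523

-0.0135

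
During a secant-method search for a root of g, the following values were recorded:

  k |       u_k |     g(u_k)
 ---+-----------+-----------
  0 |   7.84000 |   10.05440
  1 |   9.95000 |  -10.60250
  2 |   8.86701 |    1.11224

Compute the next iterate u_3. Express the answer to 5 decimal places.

u_3 = 8.86701 − 1.11224·(8.86701 − 9.95000) / (1.11224 − (-10.60250))
   = 8.86701 − (-1.2045448)/(11.7147400) = 8.9698330

8.96983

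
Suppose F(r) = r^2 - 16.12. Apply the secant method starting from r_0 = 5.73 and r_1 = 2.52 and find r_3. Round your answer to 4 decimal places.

4.0896

F(5.73) = 16.712900, F(2.52) = -9.769600
r_2 = 2.520000 − (-9.769600)·(2.520000 − 5.730000) / (-9.769600 − 16.712900) = 2.520000 − (31.360416)/(-26.482500) = 3.704194
F(3.704194) = -2.398947
r_3 = 3.704194 − (-2.398947)·(3.704194 − 2.520000) / (-2.398947 − (-9.769600)) = 3.704194 − (-2.840819)/(7.370653) = 4.089617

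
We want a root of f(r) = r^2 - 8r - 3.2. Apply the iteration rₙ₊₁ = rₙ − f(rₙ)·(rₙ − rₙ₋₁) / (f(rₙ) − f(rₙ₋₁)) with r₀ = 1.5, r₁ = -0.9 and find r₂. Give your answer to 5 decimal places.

-0.25000

f(1.5) = -12.9500000, f(-0.9) = 4.8100000
r₂ = -0.9000000 − 4.8100000·(-0.9000000 − 1.5000000) / (4.8100000 − (-12.9500000)) = -0.9000000 − (-11.5440000)/(17.7600000) = -0.2500000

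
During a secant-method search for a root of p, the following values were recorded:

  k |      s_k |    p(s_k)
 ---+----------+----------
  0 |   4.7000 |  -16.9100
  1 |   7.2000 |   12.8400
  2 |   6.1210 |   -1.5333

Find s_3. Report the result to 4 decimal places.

s_3 = 6.1210 − (-1.5333)·(6.1210 − 7.2000) / (-1.5333 − 12.8400)
   = 6.1210 − (1.654431)/(-14.373300) = 6.236104

6.2361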